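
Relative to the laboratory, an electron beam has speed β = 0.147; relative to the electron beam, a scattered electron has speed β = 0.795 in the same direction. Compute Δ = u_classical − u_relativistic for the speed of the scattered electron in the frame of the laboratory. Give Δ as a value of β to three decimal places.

Δ = 0.099

Galilean: u_cl = 0.795 + 0.147 = 0.9420.
Relativistic: u_rel = (0.795 + 0.147) / (1 + 0.795·0.147) = 0.9420/1.1169 = 0.8434.
Δ = 0.9420 − 0.8434 = 0.0986.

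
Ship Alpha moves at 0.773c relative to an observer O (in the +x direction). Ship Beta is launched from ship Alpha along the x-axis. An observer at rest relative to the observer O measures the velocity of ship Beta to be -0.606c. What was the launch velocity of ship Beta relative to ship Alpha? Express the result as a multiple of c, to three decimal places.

-0.939c

Invert the composition law: u' = (u − v)/(1 − uv/c²).
u' = (-0.606 − 0.773) / (1 − (-0.606)(0.773)) = -1.3790/1.4684 = -0.9391.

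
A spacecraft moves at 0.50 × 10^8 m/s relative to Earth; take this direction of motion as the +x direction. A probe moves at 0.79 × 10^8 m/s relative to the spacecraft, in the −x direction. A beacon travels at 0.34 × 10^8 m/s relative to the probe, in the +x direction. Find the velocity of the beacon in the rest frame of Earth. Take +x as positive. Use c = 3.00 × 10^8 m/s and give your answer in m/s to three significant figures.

+3.71 × 10^6 m/s

Apply u = (u' + v)/(1 + u'v/c²) successively, working outward toward Earth.
(Dividing each given speed by c = 3.00 × 10^8 m/s to work in units of c.)
Start: velocity of the spacecraft relative to Earth = 0.1667c.
Compose with the probe (u' = -0.263 in the spacecraft frame): u_1 = (-0.263 + 0.167) / (1 + (-0.263)·0.167) = -0.0967/0.9561 = -0.1011.
Compose with the beacon (u' = 0.113 in the probe frame): u_2 = (0.113 + (-0.101)) / (1 + 0.113·(-0.101)) = 0.0122/0.9885 = 0.0124.
So u = 0.0124 × 3.00 × 10^8 m/s.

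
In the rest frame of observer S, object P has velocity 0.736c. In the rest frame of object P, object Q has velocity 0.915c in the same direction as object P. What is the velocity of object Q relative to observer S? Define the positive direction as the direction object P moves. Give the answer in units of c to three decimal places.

0.987c

With v = 0.736 and u' = 0.915 (in units of c),
u = (u' + v)/(1 + u'v/c²):
u = (0.915 + 0.736) / (1 + 0.915·0.736) = 1.6510/1.6734 = 0.9866
(Galilean addition would give +1.651c, exceeding c.)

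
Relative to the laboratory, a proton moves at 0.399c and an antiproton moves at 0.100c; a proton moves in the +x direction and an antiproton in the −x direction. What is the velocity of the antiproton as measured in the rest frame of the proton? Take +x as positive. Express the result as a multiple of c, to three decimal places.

-0.480c

β_A = 0.399, β_B = -0.100.
Transform to A's frame with the inverse velocity-addition law: u' = (u − v)/(1 − uv/c²), taking u = β_B and v = β_A.
u' = (-0.100 − 0.399) / (1 − (0.399)(-0.100)) = -0.4990/1.0399 = -0.4799.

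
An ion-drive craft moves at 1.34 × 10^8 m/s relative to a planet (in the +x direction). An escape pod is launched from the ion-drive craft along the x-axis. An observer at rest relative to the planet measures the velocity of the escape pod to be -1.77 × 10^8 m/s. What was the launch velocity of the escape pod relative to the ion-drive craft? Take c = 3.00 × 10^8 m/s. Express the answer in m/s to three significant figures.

-2.46 × 10^8 m/s

v = 0.447c, u = -0.590c.
Invert the composition law: u' = (u − v)/(1 − uv/c²).
u' = (-0.590 − 0.447) / (1 − (-0.590)(0.447)) = -1.0367/1.2635 = -0.8205.
u' = -0.8205 × 3.00 × 10^8 m/s.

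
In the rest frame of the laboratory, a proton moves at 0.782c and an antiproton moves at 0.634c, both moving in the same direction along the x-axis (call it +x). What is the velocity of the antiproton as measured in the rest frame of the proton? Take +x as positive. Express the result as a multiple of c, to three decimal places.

-0.294c

β_A = 0.782, β_B = 0.634.
Transform to A's frame with the inverse velocity-addition law: u' = (u − v)/(1 − uv/c²), taking u = β_B and v = β_A.
u' = (0.634 − 0.782) / (1 − (0.782)(0.634)) = -0.1480/0.5042 = -0.2935.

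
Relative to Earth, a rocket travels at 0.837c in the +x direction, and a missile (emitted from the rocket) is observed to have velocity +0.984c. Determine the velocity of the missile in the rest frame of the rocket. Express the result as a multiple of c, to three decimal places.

+0.833c

Invert the composition law: u' = (u − v)/(1 − uv/c²).
u' = (0.984 − 0.837) / (1 − (0.984)(0.837)) = 0.1470/0.1764 = 0.8334.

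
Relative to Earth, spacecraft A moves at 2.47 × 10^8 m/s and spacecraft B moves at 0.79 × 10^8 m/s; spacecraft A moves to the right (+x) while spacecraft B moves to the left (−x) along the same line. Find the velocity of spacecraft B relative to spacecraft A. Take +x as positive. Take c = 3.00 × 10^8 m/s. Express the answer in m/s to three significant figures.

β_A = 0.823, β_B = -0.263 (dividing each by c = 3.00 × 10^8 m/s).
Transform to A's frame with the inverse velocity-addition law: u' = (u − v)/(1 − uv/c²), taking u = β_B and v = β_A.
u' = (-0.263 − 0.823) / (1 − (0.823)(-0.263)) = -1.0867/1.2168 = -0.8930.
u' = -0.8930 × 3.00 × 10^8 m/s.

-2.68 × 10^8 m/s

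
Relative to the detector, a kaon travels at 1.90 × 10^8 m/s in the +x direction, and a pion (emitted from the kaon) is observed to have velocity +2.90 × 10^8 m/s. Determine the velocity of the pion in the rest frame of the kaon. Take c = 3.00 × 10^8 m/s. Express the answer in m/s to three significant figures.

+2.58 × 10^8 m/s

v = 0.633c, u = 0.967c.
Invert the composition law: u' = (u − v)/(1 − uv/c²).
u' = (0.967 − 0.633) / (1 − (0.967)(0.633)) = 0.3333/0.3878 = 0.8596.
u' = 0.8596 × 3.00 × 10^8 m/s.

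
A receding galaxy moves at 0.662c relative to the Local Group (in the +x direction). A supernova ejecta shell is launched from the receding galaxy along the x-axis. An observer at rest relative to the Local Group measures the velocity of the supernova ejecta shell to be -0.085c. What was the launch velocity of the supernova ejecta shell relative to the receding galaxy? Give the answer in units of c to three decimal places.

Invert the composition law: u' = (u − v)/(1 − uv/c²).
u' = (-0.085 − 0.662) / (1 − (-0.085)(0.662)) = -0.7470/1.0563 = -0.7072.

-0.707c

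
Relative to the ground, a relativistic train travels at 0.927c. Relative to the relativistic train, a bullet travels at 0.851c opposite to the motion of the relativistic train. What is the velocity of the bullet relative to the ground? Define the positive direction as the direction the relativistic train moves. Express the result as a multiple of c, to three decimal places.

With v = 0.927 and u' = -0.851 (in units of c),
u = (u' + v)/(1 + u'v/c²):
u = (-0.851 + 0.927) / (1 + (-0.851)·0.927) = 0.0760/0.2111 = 0.3600

+0.360c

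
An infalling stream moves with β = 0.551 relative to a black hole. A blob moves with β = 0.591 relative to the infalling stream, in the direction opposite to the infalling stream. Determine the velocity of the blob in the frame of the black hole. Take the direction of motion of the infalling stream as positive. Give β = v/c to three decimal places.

With v = 0.551 and u' = -0.591 (in units of c),
u = (u' + v)/(1 + u'v/c²):
u = (-0.591 + 0.551) / (1 + (-0.591)·0.551) = -0.0400/0.6744 = -0.0593
(Galilean addition would give -0.040c.)

β = -0.059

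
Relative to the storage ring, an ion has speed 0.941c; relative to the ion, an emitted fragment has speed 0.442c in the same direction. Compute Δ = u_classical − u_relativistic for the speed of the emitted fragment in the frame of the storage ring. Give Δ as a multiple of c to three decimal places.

Δ = 0.406c

Galilean: u_cl = 0.442 + 0.941 = 1.3830.
Relativistic: u_rel = (0.442 + 0.941) / (1 + 0.442·0.941) = 1.3830/1.4159 = 0.9767.
Δ = 1.3830 − 0.9767 = 0.4063.
(The classical prediction exceeds c; the relativistic result does not.)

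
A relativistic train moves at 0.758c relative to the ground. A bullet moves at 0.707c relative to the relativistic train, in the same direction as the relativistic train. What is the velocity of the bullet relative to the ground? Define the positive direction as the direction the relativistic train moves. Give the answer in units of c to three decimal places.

0.954c

With v = 0.758 and u' = 0.707 (in units of c),
u = (u' + v)/(1 + u'v/c²):
u = (0.707 + 0.758) / (1 + 0.707·0.758) = 1.4650/1.5359 = 0.9538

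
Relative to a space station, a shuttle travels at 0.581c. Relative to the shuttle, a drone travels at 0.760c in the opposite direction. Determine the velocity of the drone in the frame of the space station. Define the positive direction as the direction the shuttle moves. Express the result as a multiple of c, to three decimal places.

With v = 0.581 and u' = -0.760 (in units of c),
u = (u' + v)/(1 + u'v/c²):
u = (-0.760 + 0.581) / (1 + (-0.760)·0.581) = -0.1790/0.5584 = -0.3205

-0.321c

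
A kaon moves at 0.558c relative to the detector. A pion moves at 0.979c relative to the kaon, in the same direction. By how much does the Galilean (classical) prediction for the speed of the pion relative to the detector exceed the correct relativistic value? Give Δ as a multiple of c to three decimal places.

Galilean: u_cl = 0.979 + 0.558 = 1.5370.
Relativistic: u_rel = (0.979 + 0.558) / (1 + 0.979·0.558) = 1.5370/1.5463 = 0.9940.
Δ = 1.5370 − 0.9940 = 0.5430.
(The classical prediction exceeds c; the relativistic result does not.)

Δ = 0.543c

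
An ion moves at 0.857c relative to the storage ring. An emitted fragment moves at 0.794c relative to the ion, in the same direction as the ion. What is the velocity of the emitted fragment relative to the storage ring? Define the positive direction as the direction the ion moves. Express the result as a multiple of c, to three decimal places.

With v = 0.857 and u' = 0.794 (in units of c),
u = (u' + v)/(1 + u'v/c²):
u = (0.794 + 0.857) / (1 + 0.794·0.857) = 1.6510/1.6805 = 0.9825
(Galilean addition would give +1.651c, exceeding c.)

0.982c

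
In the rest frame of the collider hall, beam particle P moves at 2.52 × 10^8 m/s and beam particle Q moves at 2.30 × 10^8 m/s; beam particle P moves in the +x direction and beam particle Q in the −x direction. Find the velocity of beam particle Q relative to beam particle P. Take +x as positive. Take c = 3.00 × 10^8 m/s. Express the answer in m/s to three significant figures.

-2.93 × 10^8 m/s

β_A = 0.840, β_B = -0.767 (dividing each by c = 3.00 × 10^8 m/s).
Transform to A's frame with the inverse velocity-addition law: u' = (u − v)/(1 − uv/c²), taking u = β_B and v = β_A.
u' = (-0.767 − 0.840) / (1 − (0.840)(-0.767)) = -1.6067/1.6440 = -0.9773.
u' = -0.9773 × 3.00 × 10^8 m/s.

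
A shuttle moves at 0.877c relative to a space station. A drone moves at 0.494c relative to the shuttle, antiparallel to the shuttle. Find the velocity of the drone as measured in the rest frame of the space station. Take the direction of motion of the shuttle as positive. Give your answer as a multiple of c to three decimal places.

+0.676c

With v = 0.877 and u' = -0.494 (in units of c),
u = (u' + v)/(1 + u'v/c²):
u = (-0.494 + 0.877) / (1 + (-0.494)·0.877) = 0.3830/0.5668 = 0.6758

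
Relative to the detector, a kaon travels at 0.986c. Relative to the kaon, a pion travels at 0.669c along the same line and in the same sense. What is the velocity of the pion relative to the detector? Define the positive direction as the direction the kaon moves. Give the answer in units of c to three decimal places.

0.997c

With v = 0.986 and u' = 0.669 (in units of c),
u = (u' + v)/(1 + u'v/c²):
u = (0.669 + 0.986) / (1 + 0.669·0.986) = 1.6550/1.6596 = 0.9972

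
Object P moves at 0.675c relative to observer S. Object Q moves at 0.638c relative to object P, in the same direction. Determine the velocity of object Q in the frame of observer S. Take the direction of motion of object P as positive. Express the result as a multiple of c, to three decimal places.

With v = 0.675 and u' = 0.638 (in units of c),
u = (u' + v)/(1 + u'v/c²):
u = (0.638 + 0.675) / (1 + 0.638·0.675) = 1.3130/1.4306 = 0.9178

0.918c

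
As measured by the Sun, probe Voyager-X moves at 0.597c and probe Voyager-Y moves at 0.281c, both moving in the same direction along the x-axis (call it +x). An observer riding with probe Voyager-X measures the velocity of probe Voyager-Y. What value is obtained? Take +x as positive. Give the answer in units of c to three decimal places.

-0.380c

β_A = 0.597, β_B = 0.281.
Transform to A's frame with the inverse velocity-addition law: u' = (u − v)/(1 − uv/c²), taking u = β_B and v = β_A.
u' = (0.281 − 0.597) / (1 − (0.597)(0.281)) = -0.3160/0.8322 = -0.3797.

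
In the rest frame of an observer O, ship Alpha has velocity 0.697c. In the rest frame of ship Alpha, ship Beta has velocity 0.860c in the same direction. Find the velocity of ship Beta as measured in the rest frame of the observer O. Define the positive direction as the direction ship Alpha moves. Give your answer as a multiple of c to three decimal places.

0.973c

With v = 0.697 and u' = 0.860 (in units of c),
u = (u' + v)/(1 + u'v/c²):
u = (0.860 + 0.697) / (1 + 0.860·0.697) = 1.5570/1.5994 = 0.9735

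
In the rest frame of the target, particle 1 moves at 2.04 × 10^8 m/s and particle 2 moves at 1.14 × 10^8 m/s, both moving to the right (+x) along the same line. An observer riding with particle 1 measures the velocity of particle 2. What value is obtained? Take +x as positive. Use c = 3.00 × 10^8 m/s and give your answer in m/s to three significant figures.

-1.21 × 10^8 m/s

β_A = 0.680, β_B = 0.380 (dividing each by c = 3.00 × 10^8 m/s).
Transform to A's frame with the inverse velocity-addition law: u' = (u − v)/(1 − uv/c²), taking u = β_B and v = β_A.
u' = (0.380 − 0.680) / (1 − (0.680)(0.380)) = -0.3000/0.7416 = -0.4045.
u' = -0.4045 × 3.00 × 10^8 m/s.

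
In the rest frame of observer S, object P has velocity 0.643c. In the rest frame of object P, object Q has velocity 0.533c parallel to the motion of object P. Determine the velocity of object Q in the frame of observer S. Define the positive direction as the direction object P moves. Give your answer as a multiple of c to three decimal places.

With v = 0.643 and u' = 0.533 (in units of c),
u = (u' + v)/(1 + u'v/c²):
u = (0.533 + 0.643) / (1 + 0.533·0.643) = 1.1760/1.3427 = 0.8758

0.876c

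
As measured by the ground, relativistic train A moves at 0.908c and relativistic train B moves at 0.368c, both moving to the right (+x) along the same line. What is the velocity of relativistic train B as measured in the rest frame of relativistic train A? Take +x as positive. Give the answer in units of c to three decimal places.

β_A = 0.908, β_B = 0.368.
Transform to A's frame with the inverse velocity-addition law: u' = (u − v)/(1 − uv/c²), taking u = β_B and v = β_A.
u' = (0.368 − 0.908) / (1 − (0.908)(0.368)) = -0.5400/0.6659 = -0.8110.

-0.811c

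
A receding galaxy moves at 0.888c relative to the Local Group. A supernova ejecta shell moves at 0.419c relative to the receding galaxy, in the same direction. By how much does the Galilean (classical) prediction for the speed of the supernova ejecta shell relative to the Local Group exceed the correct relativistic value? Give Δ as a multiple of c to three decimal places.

Galilean: u_cl = 0.419 + 0.888 = 1.3070.
Relativistic: u_rel = (0.419 + 0.888) / (1 + 0.419·0.888) = 1.3070/1.3721 = 0.9526.
Δ = 1.3070 − 0.9526 = 0.3544.
(The classical prediction exceeds c; the relativistic result does not.)

Δ = 0.354c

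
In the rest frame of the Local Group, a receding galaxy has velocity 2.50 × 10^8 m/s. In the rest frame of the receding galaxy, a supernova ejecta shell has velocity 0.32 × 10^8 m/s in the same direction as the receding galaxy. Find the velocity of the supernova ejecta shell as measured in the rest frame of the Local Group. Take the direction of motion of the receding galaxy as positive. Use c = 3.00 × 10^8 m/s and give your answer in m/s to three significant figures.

In units of c (dividing by 3.00 × 10^8 m/s): v = 0.833, u' = 0.107.
u = (u' + v)/(1 + u'v/c²):
u = (0.107 + 0.833) / (1 + 0.107·0.833) = 0.9400/1.0889 = 0.8633
(Galilean addition would give +0.940c.)
Converting back: u = 0.8633 × 3.00 × 10^8 m/s.

2.59 × 10^8 m/s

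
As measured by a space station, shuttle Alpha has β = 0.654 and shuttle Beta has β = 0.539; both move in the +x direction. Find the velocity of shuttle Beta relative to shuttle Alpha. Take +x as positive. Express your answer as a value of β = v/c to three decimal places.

β_A = 0.654, β_B = 0.539.
Transform to A's frame with the inverse velocity-addition law: u' = (u − v)/(1 − uv/c²), taking u = β_B and v = β_A.
u' = (0.539 − 0.654) / (1 − (0.654)(0.539)) = -0.1150/0.6475 = -0.1776.

β = -0.178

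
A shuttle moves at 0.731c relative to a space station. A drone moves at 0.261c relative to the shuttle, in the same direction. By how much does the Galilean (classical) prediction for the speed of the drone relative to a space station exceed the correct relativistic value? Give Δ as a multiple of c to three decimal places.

Δ = 0.159c

Galilean: u_cl = 0.261 + 0.731 = 0.9920.
Relativistic: u_rel = (0.261 + 0.731) / (1 + 0.261·0.731) = 0.9920/1.1908 = 0.8331.
Δ = 0.9920 − 0.8331 = 0.1589.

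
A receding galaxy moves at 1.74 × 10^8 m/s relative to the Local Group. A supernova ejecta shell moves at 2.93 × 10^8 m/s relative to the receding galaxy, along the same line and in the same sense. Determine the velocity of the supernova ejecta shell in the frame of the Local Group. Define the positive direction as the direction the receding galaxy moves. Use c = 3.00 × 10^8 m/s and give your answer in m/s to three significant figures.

2.98 × 10^8 m/s

In units of c (dividing by 3.00 × 10^8 m/s): v = 0.580, u' = 0.977.
u = (u' + v)/(1 + u'v/c²):
u = (0.977 + 0.580) / (1 + 0.977·0.580) = 1.5567/1.5665 = 0.9937
(Galilean addition would give +1.557c, exceeding c.)
Converting back: u = 0.9937 × 3.00 × 10^8 m/s.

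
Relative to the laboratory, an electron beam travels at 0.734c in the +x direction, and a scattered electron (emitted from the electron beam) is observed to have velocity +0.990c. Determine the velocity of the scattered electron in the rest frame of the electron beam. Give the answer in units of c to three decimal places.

Invert the composition law: u' = (u − v)/(1 − uv/c²).
u' = (0.990 − 0.734) / (1 − (0.990)(0.734)) = 0.2560/0.2733 = 0.9366.

+0.937c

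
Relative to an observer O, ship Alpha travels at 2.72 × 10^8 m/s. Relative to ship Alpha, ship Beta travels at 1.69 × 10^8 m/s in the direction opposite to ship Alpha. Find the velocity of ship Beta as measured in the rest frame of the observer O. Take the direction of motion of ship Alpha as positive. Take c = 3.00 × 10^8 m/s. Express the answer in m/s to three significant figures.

+2.11 × 10^8 m/s

In units of c (dividing by 3.00 × 10^8 m/s): v = 0.907, u' = -0.563.
u = (u' + v)/(1 + u'v/c²):
u = (-0.563 + 0.907) / (1 + (-0.563)·0.907) = 0.3433/0.4892 = 0.7018
Converting back: u = 0.7018 × 3.00 × 10^8 m/s.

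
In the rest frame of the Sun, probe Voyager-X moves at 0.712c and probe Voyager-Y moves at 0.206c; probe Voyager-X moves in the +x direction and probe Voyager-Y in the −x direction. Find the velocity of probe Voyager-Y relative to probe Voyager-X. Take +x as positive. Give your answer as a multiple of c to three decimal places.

-0.801c

β_A = 0.712, β_B = -0.206.
Transform to A's frame with the inverse velocity-addition law: u' = (u − v)/(1 − uv/c²), taking u = β_B and v = β_A.
u' = (-0.206 − 0.712) / (1 − (0.712)(-0.206)) = -0.9180/1.1467 = -0.8006.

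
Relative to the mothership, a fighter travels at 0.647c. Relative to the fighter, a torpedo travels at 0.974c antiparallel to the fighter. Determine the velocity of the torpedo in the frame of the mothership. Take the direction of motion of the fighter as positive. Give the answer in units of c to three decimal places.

With v = 0.647 and u' = -0.974 (in units of c),
u = (u' + v)/(1 + u'v/c²):
u = (-0.974 + 0.647) / (1 + (-0.974)·0.647) = -0.3270/0.3698 = -0.8842

-0.884c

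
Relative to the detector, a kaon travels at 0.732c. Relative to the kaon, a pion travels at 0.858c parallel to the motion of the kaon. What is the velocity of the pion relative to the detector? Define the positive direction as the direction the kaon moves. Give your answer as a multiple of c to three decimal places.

0.977c

With v = 0.732 and u' = 0.858 (in units of c),
u = (u' + v)/(1 + u'v/c²):
u = (0.858 + 0.732) / (1 + 0.858·0.732) = 1.5900/1.6281 = 0.9766
(Galilean addition would give +1.590c, exceeding c.)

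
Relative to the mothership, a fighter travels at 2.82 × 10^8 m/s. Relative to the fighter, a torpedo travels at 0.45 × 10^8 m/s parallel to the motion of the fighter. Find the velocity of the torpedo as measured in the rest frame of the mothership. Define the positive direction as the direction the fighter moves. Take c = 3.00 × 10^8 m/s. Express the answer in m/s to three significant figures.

In units of c (dividing by 3.00 × 10^8 m/s): v = 0.940, u' = 0.150.
u = (u' + v)/(1 + u'v/c²):
u = (0.150 + 0.940) / (1 + 0.150·0.940) = 1.0900/1.1410 = 0.9553
(Galilean addition would give +1.090c, exceeding c.)
Converting back: u = 0.9553 × 3.00 × 10^8 m/s.

2.87 × 10^8 m/s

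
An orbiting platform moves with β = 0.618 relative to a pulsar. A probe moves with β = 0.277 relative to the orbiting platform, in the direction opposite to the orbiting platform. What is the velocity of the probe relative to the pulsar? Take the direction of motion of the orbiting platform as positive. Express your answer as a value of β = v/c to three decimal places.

β = +0.411

With v = 0.618 and u' = -0.277 (in units of c),
u = (u' + v)/(1 + u'v/c²):
u = (-0.277 + 0.618) / (1 + (-0.277)·0.618) = 0.3410/0.8288 = 0.4114
(Galilean addition would give +0.341c.)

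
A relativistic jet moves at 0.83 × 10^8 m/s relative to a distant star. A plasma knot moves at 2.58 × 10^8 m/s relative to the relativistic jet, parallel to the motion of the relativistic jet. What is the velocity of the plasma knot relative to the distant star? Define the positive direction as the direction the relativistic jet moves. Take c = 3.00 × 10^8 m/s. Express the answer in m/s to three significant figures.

In units of c (dividing by 3.00 × 10^8 m/s): v = 0.277, u' = 0.860.
u = (u' + v)/(1 + u'v/c²):
u = (0.860 + 0.277) / (1 + 0.860·0.277) = 1.1367/1.2379 = 0.9182
(Galilean addition would give +1.137c, exceeding c.)
Converting back: u = 0.9182 × 3.00 × 10^8 m/s.

2.75 × 10^8 m/s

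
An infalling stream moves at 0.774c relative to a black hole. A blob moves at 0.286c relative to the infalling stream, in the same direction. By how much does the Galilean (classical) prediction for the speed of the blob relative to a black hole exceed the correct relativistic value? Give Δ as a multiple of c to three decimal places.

Δ = 0.192c

Galilean: u_cl = 0.286 + 0.774 = 1.0600.
Relativistic: u_rel = (0.286 + 0.774) / (1 + 0.286·0.774) = 1.0600/1.2214 = 0.8679.
Δ = 1.0600 − 0.8679 = 0.1921.
(The classical prediction exceeds c; the relativistic result does not.)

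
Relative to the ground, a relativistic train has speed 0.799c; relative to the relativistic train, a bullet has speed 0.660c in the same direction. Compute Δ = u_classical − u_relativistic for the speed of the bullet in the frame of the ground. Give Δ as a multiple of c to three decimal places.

Galilean: u_cl = 0.660 + 0.799 = 1.4590.
Relativistic: u_rel = (0.660 + 0.799) / (1 + 0.660·0.799) = 1.4590/1.5273 = 0.9553.
Δ = 1.4590 − 0.9553 = 0.5037.
(The classical prediction exceeds c; the relativistic result does not.)

Δ = 0.504c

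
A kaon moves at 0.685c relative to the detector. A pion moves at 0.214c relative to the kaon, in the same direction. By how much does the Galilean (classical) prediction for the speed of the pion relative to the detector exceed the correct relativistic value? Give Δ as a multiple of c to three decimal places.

Δ = 0.115c

Galilean: u_cl = 0.214 + 0.685 = 0.8990.
Relativistic: u_rel = (0.214 + 0.685) / (1 + 0.214·0.685) = 0.8990/1.1466 = 0.7841.
Δ = 0.8990 − 0.7841 = 0.1149.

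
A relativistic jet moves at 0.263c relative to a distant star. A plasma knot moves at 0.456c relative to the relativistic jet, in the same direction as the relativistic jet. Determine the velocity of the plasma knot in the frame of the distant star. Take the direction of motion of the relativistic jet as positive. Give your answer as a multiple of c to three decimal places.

With v = 0.263 and u' = 0.456 (in units of c),
u = (u' + v)/(1 + u'v/c²):
u = (0.456 + 0.263) / (1 + 0.456·0.263) = 0.7190/1.1199 = 0.6420

0.642c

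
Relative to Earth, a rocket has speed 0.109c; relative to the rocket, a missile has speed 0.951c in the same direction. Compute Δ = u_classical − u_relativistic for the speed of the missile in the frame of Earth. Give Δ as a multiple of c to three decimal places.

Δ = 0.100c

Galilean: u_cl = 0.951 + 0.109 = 1.0600.
Relativistic: u_rel = (0.951 + 0.109) / (1 + 0.951·0.109) = 1.0600/1.1037 = 0.9604.
Δ = 1.0600 − 0.9604 = 0.0996.
(The classical prediction exceeds c; the relativistic result does not.)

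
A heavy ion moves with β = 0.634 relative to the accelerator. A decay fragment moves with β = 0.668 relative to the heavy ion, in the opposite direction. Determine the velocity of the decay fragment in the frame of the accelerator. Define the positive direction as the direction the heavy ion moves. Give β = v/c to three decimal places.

With v = 0.634 and u' = -0.668 (in units of c),
u = (u' + v)/(1 + u'v/c²):
u = (-0.668 + 0.634) / (1 + (-0.668)·0.634) = -0.0340/0.5765 = -0.0590

β = -0.059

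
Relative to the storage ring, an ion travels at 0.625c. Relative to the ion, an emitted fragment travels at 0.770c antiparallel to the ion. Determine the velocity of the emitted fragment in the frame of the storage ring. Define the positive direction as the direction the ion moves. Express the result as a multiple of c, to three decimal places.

-0.280c

With v = 0.625 and u' = -0.770 (in units of c),
u = (u' + v)/(1 + u'v/c²):
u = (-0.770 + 0.625) / (1 + (-0.770)·0.625) = -0.1450/0.5188 = -0.2795
(Galilean addition would give -0.145c.)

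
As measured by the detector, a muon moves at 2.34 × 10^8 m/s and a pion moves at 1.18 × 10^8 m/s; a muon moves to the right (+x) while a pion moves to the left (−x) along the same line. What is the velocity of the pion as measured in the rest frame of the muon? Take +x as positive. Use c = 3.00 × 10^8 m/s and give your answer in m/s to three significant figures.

β_A = 0.780, β_B = -0.393 (dividing each by c = 3.00 × 10^8 m/s).
Transform to A's frame with the inverse velocity-addition law: u' = (u − v)/(1 − uv/c²), taking u = β_B and v = β_A.
u' = (-0.393 − 0.780) / (1 − (0.780)(-0.393)) = -1.1733/1.3068 = -0.8979.
u' = -0.8979 × 3.00 × 10^8 m/s.

-2.69 × 10^8 m/s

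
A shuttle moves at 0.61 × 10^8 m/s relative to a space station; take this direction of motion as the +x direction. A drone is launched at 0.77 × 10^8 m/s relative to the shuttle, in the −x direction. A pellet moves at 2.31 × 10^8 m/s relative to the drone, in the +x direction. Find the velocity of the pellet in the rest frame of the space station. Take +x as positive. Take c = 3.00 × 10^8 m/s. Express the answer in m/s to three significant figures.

+2.24 × 10^8 m/s

Apply u = (u' + v)/(1 + u'v/c²) successively, working outward toward the space station.
(Dividing each given speed by c = 3.00 × 10^8 m/s to work in units of c.)
Start: velocity of the shuttle relative to the space station = 0.2033c.
Compose with the drone (u' = -0.257 in the shuttle frame): u_1 = (-0.257 + 0.203) / (1 + (-0.257)·0.203) = -0.0533/0.9478 = -0.0563.
Compose with the pellet (u' = 0.770 in the drone frame): u_2 = (0.770 + (-0.056)) / (1 + 0.770·(-0.056)) = 0.7137/0.9567 = 0.7461.
So u = 0.7461 × 3.00 × 10^8 m/s.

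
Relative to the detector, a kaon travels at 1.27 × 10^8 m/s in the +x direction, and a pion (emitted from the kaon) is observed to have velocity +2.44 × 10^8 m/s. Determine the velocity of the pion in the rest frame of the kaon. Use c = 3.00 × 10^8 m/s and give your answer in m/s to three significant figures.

+1.78 × 10^8 m/s

v = 0.423c, u = 0.813c.
Invert the composition law: u' = (u − v)/(1 − uv/c²).
u' = (0.813 − 0.423) / (1 − (0.813)(0.423)) = 0.3900/0.6557 = 0.5948.
u' = 0.5948 × 3.00 × 10^8 m/s.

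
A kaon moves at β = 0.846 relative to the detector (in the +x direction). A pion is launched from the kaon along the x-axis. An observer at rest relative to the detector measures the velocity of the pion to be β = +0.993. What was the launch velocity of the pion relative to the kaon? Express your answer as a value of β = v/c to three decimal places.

β = +0.919

Invert the composition law: u' = (u − v)/(1 − uv/c²).
u' = (0.993 − 0.846) / (1 − (0.993)(0.846)) = 0.1470/0.1599 = 0.9192.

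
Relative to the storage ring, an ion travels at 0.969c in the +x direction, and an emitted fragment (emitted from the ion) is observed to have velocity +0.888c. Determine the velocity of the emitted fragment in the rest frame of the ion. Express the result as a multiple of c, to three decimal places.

Invert the composition law: u' = (u − v)/(1 − uv/c²).
u' = (0.888 − 0.969) / (1 − (0.888)(0.969)) = -0.0810/0.1395 = -0.5805.

-0.581c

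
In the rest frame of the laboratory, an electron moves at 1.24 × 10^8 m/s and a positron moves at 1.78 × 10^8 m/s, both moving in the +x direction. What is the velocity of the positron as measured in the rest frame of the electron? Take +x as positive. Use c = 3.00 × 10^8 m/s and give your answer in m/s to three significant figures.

+7.15 × 10^7 m/s

β_A = 0.413, β_B = 0.593 (dividing each by c = 3.00 × 10^8 m/s).
Transform to A's frame with the inverse velocity-addition law: u' = (u − v)/(1 − uv/c²), taking u = β_B and v = β_A.
u' = (0.593 − 0.413) / (1 − (0.413)(0.593)) = 0.1800/0.7548 = 0.2385.
u' = 0.2385 × 3.00 × 10^8 m/s.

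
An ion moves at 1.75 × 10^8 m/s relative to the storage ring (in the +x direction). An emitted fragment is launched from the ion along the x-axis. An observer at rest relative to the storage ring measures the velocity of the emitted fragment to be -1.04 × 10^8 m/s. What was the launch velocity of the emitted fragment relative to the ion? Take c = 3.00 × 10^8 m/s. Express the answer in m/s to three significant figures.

v = 0.583c, u = -0.347c.
Invert the composition law: u' = (u − v)/(1 − uv/c²).
u' = (-0.347 − 0.583) / (1 − (-0.347)(0.583)) = -0.9300/1.2022 = -0.7736.
u' = -0.7736 × 3.00 × 10^8 m/s.

-2.32 × 10^8 m/s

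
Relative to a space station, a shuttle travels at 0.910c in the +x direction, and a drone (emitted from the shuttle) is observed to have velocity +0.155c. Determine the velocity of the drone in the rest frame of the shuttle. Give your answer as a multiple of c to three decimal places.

-0.879c

Invert the composition law: u' = (u − v)/(1 − uv/c²).
u' = (0.155 − 0.910) / (1 − (0.155)(0.910)) = -0.7550/0.8589 = -0.8790.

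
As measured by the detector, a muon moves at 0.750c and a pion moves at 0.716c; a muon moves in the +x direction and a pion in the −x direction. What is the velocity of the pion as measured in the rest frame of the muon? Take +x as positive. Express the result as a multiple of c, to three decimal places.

-0.954c

β_A = 0.750, β_B = -0.716.
Transform to A's frame with the inverse velocity-addition law: u' = (u − v)/(1 − uv/c²), taking u = β_B and v = β_A.
u' = (-0.716 − 0.750) / (1 − (0.750)(-0.716)) = -1.4660/1.5370 = -0.9538.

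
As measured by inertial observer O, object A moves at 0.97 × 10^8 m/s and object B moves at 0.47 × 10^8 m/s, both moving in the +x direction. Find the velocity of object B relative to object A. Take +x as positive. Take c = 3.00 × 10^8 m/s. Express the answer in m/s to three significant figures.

β_A = 0.323, β_B = 0.157 (dividing each by c = 3.00 × 10^8 m/s).
Transform to A's frame with the inverse velocity-addition law: u' = (u − v)/(1 − uv/c²), taking u = β_B and v = β_A.
u' = (0.157 − 0.323) / (1 − (0.323)(0.157)) = -0.1667/0.9493 = -0.1756.
u' = -0.1756 × 3.00 × 10^8 m/s.

-5.27 × 10^7 m/s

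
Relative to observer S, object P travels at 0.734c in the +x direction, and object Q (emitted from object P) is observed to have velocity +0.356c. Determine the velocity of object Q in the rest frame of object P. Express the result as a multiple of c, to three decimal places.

Invert the composition law: u' = (u − v)/(1 − uv/c²).
u' = (0.356 − 0.734) / (1 − (0.356)(0.734)) = -0.3780/0.7387 = -0.5117.

-0.512c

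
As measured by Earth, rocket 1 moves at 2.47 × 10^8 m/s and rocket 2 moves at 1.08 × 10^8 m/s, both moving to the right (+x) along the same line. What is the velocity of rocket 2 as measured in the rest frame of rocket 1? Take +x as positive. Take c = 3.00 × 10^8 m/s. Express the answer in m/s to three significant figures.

β_A = 0.823, β_B = 0.360 (dividing each by c = 3.00 × 10^8 m/s).
Transform to A's frame with the inverse velocity-addition law: u' = (u − v)/(1 − uv/c²), taking u = β_B and v = β_A.
u' = (0.360 − 0.823) / (1 − (0.823)(0.360)) = -0.4633/0.7036 = -0.6585.
u' = -0.6585 × 3.00 × 10^8 m/s.

-1.98 × 10^8 m/s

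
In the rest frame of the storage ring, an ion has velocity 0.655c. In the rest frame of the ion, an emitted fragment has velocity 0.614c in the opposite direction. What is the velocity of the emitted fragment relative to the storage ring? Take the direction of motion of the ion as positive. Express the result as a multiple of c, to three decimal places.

With v = 0.655 and u' = -0.614 (in units of c),
u = (u' + v)/(1 + u'v/c²):
u = (-0.614 + 0.655) / (1 + (-0.614)·0.655) = 0.0410/0.5978 = 0.0686
(Galilean addition would give +0.041c.)

+0.069c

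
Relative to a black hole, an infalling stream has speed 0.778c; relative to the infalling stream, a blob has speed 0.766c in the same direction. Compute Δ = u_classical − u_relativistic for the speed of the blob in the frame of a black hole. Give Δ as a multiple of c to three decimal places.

Δ = 0.577c

Galilean: u_cl = 0.766 + 0.778 = 1.5440.
Relativistic: u_rel = (0.766 + 0.778) / (1 + 0.766·0.778) = 1.5440/1.5959 = 0.9675.
Δ = 1.5440 − 0.9675 = 0.5765.
(The classical prediction exceeds c; the relativistic result does not.)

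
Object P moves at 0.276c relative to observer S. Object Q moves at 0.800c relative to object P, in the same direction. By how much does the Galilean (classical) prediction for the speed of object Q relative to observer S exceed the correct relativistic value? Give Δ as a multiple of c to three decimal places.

Galilean: u_cl = 0.800 + 0.276 = 1.0760.
Relativistic: u_rel = (0.800 + 0.276) / (1 + 0.800·0.276) = 1.0760/1.2208 = 0.8814.
Δ = 1.0760 − 0.8814 = 0.1946.
(The classical prediction exceeds c; the relativistic result does not.)

Δ = 0.195c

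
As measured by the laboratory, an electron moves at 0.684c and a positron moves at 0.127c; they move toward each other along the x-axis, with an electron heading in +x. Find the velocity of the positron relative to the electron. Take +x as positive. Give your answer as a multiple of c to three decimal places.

-0.746c

β_A = 0.684, β_B = -0.127.
Transform to A's frame with the inverse velocity-addition law: u' = (u − v)/(1 − uv/c²), taking u = β_B and v = β_A.
u' = (-0.127 − 0.684) / (1 − (0.684)(-0.127)) = -0.8110/1.0869 = -0.7462.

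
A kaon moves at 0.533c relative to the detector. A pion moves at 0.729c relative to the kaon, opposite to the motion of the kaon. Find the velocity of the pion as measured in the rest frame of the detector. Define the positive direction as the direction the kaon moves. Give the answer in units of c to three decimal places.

-0.321c

With v = 0.533 and u' = -0.729 (in units of c),
u = (u' + v)/(1 + u'v/c²):
u = (-0.729 + 0.533) / (1 + (-0.729)·0.533) = -0.1960/0.6114 = -0.3206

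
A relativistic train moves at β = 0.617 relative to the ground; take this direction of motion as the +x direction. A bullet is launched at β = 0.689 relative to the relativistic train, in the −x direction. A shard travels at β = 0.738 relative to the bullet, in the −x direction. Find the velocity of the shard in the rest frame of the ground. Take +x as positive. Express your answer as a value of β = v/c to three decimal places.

Apply u = (u' + v)/(1 + u'v/c²) successively, working outward toward the ground.
Start: velocity of the relativistic train relative to the ground = 0.6170c.
Compose with the bullet (u' = -0.689 in the relativistic train frame): u_1 = (-0.689 + 0.617) / (1 + (-0.689)·0.617) = -0.0720/0.5749 = -0.1252.
Compose with the shard (u' = -0.738 in the bullet frame): u_2 = (-0.738 + (-0.125)) / (1 + (-0.738)·(-0.125)) = -0.8632/1.0924 = -0.7902.

β = -0.790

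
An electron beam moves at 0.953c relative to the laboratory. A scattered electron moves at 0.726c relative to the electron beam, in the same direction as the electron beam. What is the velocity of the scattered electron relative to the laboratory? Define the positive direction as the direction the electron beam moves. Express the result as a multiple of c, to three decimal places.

With v = 0.953 and u' = 0.726 (in units of c),
u = (u' + v)/(1 + u'v/c²):
u = (0.726 + 0.953) / (1 + 0.726·0.953) = 1.6790/1.6919 = 0.9924
(Galilean addition would give +1.679c, exceeding c.)

0.992c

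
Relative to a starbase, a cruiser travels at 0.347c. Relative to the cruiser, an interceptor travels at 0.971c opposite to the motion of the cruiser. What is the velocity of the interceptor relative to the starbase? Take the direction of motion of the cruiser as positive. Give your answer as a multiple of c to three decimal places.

With v = 0.347 and u' = -0.971 (in units of c),
u = (u' + v)/(1 + u'v/c²):
u = (-0.971 + 0.347) / (1 + (-0.971)·0.347) = -0.6240/0.6631 = -0.9411
(Galilean addition would give -0.624c.)

-0.941c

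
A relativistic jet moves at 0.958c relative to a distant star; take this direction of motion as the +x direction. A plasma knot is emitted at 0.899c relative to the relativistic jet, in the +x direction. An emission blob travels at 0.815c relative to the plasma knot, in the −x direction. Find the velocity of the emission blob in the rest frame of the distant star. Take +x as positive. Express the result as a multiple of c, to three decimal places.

+0.978c

Apply u = (u' + v)/(1 + u'v/c²) successively, working outward toward the distant star.
Start: velocity of the relativistic jet relative to the distant star = 0.9580c.
Compose with the plasma knot (u' = 0.899 in the relativistic jet frame): u_1 = (0.899 + 0.958) / (1 + 0.899·0.958) = 1.8570/1.8612 = 0.9977.
Compose with the emission blob (u' = -0.815 in the plasma knot frame): u_2 = (-0.815 + 0.998) / (1 + (-0.815)·0.998) = 0.1827/0.1869 = 0.9779.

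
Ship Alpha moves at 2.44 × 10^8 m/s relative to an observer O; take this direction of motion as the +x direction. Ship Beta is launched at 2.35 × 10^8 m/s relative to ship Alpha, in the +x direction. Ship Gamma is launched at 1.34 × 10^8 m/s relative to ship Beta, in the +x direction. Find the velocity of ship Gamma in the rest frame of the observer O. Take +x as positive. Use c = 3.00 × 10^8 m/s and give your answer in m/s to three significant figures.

Apply u = (u' + v)/(1 + u'v/c²) successively, working outward toward the observer O.
(Dividing each given speed by c = 3.00 × 10^8 m/s to work in units of c.)
Start: velocity of ship Alpha relative to the observer O = 0.8133c.
Compose with ship Beta (u' = 0.783 in ship Alpha frame): u_1 = (0.783 + 0.813) / (1 + 0.783·0.813) = 1.5967/1.6371 = 0.9753.
Compose with ship Gamma (u' = 0.447 in ship Beta frame): u_2 = (0.447 + 0.975) / (1 + 0.447·0.975) = 1.4220/1.4356 = 0.9905.
So u = 0.9905 × 3.00 × 10^8 m/s.

2.97 × 10^8 m/s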